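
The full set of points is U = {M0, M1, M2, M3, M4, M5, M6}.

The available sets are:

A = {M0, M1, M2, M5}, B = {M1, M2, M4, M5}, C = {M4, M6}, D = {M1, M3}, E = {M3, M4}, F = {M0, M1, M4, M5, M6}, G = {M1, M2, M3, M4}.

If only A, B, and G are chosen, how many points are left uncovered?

1

Union of A, B, G = {M0, M1, M2, M3, M4, M5}.
Not covered: M6 — 1 point.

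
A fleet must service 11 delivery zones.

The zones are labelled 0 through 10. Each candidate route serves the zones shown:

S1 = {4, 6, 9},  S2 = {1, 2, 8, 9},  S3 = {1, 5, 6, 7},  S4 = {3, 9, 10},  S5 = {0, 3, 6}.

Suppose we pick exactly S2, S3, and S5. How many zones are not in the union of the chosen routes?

2

Union of S2, S3, S5 = {0, 1, 2, 3, 5, 6, 7, 8, 9}.
Not covered: 4, 10 — 2 zones.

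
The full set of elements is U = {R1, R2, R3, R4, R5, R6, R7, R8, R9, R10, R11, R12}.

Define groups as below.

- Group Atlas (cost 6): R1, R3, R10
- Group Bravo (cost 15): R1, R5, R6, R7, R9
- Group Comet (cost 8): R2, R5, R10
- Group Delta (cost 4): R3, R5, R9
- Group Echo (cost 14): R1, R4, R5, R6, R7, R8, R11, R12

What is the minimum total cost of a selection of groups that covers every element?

Comet, Delta, Echo together cover every element (Comet ∪ Delta ∪ Echo = {R1, R2, R3, R4, R5, R6, R7, R8, R9, R10, R11, R12}); total cost 8 + 4 + 14 = 26.
No covering selection has total cost below 26.

26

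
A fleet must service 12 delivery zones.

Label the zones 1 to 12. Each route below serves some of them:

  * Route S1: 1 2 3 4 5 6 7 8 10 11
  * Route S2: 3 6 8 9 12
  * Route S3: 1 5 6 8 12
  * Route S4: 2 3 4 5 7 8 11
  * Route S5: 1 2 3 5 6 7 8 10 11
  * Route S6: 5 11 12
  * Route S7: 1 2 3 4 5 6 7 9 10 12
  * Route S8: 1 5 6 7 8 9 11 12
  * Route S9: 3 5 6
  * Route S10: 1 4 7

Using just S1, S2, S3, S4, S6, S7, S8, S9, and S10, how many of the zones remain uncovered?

0

Union of S1, S2, S3, S4, S6, S7, S8, S9, S10 = {1, 2, 3, 4, 5, 6, 7, 8, 9, 10, 11, 12} — that's every zone, so 0 are uncovered.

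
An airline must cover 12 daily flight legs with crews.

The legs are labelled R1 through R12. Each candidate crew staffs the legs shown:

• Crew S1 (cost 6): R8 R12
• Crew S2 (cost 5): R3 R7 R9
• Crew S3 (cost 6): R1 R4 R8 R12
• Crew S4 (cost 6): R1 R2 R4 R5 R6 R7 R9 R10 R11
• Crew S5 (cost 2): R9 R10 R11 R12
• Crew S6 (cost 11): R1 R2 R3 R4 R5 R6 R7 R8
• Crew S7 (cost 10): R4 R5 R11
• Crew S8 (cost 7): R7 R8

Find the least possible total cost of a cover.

S5, S6 together cover every leg (S5 ∪ S6 = {R1, R2, R3, R4, R5, R6, R7, R8, R9, R10, R11, R12}); total cost 2 + 11 = 13.
The greedy pick S5, S4, S2, S1 costs 19; no covering selection beats 13.

13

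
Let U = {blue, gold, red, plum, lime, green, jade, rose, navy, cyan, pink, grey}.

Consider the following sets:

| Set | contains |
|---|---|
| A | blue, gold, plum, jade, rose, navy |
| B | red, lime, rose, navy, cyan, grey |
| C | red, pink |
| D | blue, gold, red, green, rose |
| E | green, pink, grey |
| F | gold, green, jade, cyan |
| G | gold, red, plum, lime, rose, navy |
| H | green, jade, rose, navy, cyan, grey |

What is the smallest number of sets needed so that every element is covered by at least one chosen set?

3

Take {A, B, E}. Their union is {blue, gold, red, plum, lime, green, jade, rose, navy, cyan, pink, grey}, which is all 12 elements.
No 2 of the 8 sets cover everything (all 28 combinations miss at least one element), so 3 is optimal.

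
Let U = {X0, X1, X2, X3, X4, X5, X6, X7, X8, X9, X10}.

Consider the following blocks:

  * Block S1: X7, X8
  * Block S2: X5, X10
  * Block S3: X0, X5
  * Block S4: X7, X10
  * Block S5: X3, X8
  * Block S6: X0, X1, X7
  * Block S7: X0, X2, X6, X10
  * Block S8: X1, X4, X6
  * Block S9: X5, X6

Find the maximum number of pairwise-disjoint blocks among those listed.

S3, S4, S5, S8 are pairwise disjoint (S3={X0,X5}; S4={X7,X10}; S5={X3,X8}; S8={X1,X4,X6}).
Every remaining block overlaps one of these, and no 5 of the listed blocks are pairwise disjoint, so 4 is the maximum.

4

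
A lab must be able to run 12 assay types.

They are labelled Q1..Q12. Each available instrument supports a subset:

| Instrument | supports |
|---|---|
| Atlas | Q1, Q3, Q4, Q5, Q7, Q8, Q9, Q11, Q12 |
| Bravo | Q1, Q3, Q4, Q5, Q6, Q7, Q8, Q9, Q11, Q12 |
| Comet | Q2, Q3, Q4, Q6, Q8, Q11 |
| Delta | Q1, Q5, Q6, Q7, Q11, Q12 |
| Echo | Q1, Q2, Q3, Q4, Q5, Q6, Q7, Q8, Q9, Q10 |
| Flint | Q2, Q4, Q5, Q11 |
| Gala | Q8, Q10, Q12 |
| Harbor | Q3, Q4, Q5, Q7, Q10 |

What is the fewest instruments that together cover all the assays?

2

Take {Delta, Echo}. Their union is {Q1, Q2, Q3, Q4, Q5, Q6, Q7, Q8, Q9, Q10, Q11, Q12}, which is all 12 assays.
No single instrument has all 12 assays (the largest, Bravo, has 10), so 2 is optimal.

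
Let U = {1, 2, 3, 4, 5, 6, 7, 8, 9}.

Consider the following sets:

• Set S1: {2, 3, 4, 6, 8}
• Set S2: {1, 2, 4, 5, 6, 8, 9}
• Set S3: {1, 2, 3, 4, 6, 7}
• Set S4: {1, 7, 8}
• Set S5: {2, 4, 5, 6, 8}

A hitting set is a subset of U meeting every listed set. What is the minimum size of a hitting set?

H = {2, 7} meets every set (each contains at least one member of H), and |H| = 2.
No single item lies in every set, so at least 2 are needed and 2 is optimal.

2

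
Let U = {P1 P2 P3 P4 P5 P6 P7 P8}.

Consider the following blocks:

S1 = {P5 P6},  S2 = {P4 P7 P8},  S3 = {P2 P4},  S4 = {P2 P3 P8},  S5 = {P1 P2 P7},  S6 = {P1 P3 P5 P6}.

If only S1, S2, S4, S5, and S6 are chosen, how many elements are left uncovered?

Union of S1, S2, S4, S5, S6 = {P1, P2, P3, P4, P5, P6, P7, P8} — that's every element, so 0 are uncovered.

0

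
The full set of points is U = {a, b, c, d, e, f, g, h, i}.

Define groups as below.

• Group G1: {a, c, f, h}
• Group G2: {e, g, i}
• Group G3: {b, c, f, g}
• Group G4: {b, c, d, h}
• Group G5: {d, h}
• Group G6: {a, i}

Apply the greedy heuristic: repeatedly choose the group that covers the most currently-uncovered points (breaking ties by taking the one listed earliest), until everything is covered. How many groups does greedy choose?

Greedy: pick G1 (covers 4 new) → pick G2 (covers 3 new) → pick G4 (covers 2 new). Total picks: 3.

3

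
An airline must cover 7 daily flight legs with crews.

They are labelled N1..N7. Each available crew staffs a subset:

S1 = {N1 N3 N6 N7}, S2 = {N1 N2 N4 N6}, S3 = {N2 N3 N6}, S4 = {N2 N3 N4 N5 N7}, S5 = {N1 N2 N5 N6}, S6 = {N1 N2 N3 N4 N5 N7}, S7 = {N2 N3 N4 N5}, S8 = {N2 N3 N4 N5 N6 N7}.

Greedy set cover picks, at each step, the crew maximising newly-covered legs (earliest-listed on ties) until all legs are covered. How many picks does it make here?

2

Greedy: pick S6 (covers 6 new) → pick S1 (covers 1 new). Total picks: 2.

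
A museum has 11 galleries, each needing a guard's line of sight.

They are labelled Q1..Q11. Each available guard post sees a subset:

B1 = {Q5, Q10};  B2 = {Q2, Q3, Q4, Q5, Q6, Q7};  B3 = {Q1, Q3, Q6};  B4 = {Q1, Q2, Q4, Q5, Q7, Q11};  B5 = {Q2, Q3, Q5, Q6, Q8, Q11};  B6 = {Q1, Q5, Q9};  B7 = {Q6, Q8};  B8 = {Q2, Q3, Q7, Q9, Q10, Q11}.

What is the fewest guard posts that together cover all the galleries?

3

Take {B4, B7, B8}. Their union is {Q1, Q2, Q3, Q4, Q5, Q6, Q7, Q8, Q9, Q10, Q11}, which is all 11 galleries.
No 2 of the 8 guard posts cover everything (all 28 combinations miss at least one gallery), so 3 is optimal.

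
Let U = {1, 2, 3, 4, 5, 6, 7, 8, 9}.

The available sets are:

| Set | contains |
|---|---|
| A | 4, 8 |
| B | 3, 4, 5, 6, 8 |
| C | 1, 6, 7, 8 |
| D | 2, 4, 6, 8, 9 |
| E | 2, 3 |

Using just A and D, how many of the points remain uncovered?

4

Union of A, D = {2, 4, 6, 8, 9}.
Not covered: 1, 3, 5, 7 — 4 points.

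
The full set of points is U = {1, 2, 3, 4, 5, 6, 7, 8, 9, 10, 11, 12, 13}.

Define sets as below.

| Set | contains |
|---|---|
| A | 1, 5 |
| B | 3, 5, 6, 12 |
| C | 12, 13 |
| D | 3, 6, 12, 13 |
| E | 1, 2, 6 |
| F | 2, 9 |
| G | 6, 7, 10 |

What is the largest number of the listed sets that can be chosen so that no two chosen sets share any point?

A, C, F, G are pairwise disjoint (A={1,5}; C={12,13}; F={2,9}; G={6,7,10}).
Every remaining set overlaps one of these, and no 5 of the listed sets are pairwise disjoint, so 4 is the maximum.

4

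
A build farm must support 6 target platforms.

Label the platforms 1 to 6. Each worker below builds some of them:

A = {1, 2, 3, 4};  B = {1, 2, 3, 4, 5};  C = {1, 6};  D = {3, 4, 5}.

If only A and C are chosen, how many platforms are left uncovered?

Union of A, C = {1, 2, 3, 4, 6}.
Not covered: 5 — 1 platform.

1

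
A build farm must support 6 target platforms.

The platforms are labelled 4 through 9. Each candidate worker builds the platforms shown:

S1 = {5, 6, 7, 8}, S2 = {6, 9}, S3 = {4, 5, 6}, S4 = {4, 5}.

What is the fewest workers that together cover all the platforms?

S1 and S2 and S3 together: S1 ∪ S2 ∪ S3 = {4, 5, 6, 7, 8, 9} — every platform is covered.
Only S1 contains 7, so S1 is forced; the remaining 2 platforms need at least 2 more workers (each remaining worker adds at most 1) — so at least 3 workers are needed, and 3 is optimal.

3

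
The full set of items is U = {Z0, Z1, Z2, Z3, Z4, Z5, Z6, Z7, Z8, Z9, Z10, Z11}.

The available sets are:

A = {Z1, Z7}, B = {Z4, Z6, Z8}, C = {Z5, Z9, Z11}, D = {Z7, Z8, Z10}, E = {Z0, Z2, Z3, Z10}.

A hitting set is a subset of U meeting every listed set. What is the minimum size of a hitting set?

4

Take H = {Z6, Z7, Z9, Z10}. Each listed set contains at least one of these, so H is a hitting set of size 4.
The sets A, B, C, E are pairwise disjoint, so any hitting set needs a separate item for each — at least 4. Hence 4 is optimal.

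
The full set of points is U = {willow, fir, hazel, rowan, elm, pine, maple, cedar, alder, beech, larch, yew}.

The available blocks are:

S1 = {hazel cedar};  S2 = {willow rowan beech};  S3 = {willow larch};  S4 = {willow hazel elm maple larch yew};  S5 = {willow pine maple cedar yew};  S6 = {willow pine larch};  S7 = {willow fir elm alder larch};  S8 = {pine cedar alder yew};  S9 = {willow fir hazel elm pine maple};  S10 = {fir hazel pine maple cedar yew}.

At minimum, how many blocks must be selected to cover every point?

3

Take {S2, S7, S10}. Their union is {willow, fir, hazel, rowan, elm, pine, maple, cedar, alder, beech, larch, yew}, which is all 12 points.
Only S2 contains rowan, so S2 is forced; the remaining 9 points need at least 2 more blocks (each remaining block adds at most 6) — so at least 3 blocks are needed, and 3 is optimal.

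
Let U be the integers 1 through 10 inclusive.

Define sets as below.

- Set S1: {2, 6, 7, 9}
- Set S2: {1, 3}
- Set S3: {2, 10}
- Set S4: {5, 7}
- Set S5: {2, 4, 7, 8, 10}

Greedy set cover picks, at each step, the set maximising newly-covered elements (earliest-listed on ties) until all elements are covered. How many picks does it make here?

4

Greedy: pick S5 (covers 5 new) → pick S1 (covers 2 new) → pick S2 (covers 2 new) → pick S4 (covers 1 new). Total picks: 4.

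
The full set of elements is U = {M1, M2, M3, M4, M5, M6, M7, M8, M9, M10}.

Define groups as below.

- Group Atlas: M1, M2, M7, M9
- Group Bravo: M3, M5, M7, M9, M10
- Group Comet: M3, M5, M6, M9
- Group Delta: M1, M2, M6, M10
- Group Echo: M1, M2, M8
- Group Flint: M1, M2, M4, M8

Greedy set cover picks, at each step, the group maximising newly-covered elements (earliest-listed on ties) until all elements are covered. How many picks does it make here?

3

Greedy: pick Bravo (covers 5 new) → pick Flint (covers 4 new) → pick Comet (covers 1 new). Total picks: 3.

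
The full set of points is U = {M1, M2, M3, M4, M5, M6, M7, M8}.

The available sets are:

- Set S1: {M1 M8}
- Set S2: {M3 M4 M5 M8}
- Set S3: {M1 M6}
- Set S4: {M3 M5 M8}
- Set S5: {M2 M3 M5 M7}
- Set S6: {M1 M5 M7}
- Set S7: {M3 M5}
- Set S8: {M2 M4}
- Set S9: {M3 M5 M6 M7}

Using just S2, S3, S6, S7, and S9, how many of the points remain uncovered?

Union of S2, S3, S6, S7, S9 = {M1, M3, M4, M5, M6, M7, M8}.
Not covered: M2 — 1 point.

1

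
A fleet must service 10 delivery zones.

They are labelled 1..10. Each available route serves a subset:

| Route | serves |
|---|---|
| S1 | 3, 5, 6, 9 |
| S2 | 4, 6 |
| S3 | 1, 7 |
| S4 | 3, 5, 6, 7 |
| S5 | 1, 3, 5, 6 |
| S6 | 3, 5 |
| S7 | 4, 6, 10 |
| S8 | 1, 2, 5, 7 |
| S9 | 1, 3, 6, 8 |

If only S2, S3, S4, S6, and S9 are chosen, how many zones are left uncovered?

3

Union of S2, S3, S4, S6, S9 = {1, 3, 4, 5, 6, 7, 8}.
Not covered: 2, 9, 10 — 3 zones.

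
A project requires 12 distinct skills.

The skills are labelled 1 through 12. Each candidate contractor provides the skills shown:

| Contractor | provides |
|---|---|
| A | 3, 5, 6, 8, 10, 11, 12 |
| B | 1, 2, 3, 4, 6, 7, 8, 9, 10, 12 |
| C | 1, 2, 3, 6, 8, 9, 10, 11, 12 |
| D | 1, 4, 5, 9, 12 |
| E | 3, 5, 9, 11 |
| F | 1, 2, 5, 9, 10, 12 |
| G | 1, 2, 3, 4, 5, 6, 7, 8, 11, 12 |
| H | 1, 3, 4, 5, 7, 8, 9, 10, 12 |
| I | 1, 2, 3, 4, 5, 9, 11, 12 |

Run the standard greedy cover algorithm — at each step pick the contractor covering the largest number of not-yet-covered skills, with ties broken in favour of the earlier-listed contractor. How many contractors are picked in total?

2

Greedy: pick B (covers 10 new) → pick A (covers 2 new). Total picks: 2.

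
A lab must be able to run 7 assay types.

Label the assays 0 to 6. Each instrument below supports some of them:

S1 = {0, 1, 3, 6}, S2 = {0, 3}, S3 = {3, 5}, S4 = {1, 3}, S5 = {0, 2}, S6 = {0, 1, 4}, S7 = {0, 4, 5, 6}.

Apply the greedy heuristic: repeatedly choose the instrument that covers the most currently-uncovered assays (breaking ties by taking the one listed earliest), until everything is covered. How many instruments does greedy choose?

3

Greedy: pick S1 (covers 4 new) → pick S7 (covers 2 new) → pick S5 (covers 1 new). Total picks: 3.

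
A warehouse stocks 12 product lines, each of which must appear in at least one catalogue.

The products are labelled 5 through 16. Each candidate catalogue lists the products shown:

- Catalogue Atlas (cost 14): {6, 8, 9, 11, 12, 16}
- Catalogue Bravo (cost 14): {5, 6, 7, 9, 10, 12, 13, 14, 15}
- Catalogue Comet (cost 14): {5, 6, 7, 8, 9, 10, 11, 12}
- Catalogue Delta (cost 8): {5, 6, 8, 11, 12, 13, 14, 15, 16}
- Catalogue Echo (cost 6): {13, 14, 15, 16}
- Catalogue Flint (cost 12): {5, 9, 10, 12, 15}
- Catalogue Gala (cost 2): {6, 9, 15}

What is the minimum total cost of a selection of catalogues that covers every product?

Comet, Echo together cover every product (Comet ∪ Echo = {5, 6, 7, 8, 9, 10, 11, 12, 13, 14, 15, 16}); total cost 14 + 6 = 20.
The greedy pick Gala, Delta, Bravo costs 24; no covering selection beats 20.

20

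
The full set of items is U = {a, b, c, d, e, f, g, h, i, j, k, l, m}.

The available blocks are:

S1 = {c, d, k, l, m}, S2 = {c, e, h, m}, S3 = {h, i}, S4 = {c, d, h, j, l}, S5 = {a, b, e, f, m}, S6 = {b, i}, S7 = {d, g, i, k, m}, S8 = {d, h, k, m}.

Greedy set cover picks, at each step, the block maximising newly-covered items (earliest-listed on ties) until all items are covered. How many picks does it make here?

Greedy: pick S1 (covers 5 new) → pick S5 (covers 4 new) → pick S3 (covers 2 new) → pick S4 (covers 1 new) → pick S7 (covers 1 new). Total picks: 5.
(The true minimum cover uses only 3 blocks, so greedy is not optimal here.)

5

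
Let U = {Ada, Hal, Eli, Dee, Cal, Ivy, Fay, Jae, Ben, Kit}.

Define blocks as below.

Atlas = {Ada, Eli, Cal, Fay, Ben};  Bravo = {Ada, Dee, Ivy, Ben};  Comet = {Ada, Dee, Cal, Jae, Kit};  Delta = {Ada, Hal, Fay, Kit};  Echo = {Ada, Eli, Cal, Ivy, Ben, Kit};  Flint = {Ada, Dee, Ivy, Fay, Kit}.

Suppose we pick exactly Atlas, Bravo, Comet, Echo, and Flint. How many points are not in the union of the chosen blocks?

Union of Atlas, Bravo, Comet, Echo, Flint = {Ada, Eli, Dee, Cal, Ivy, Fay, Jae, Ben, Kit}.
Not covered: Hal — 1 point.

1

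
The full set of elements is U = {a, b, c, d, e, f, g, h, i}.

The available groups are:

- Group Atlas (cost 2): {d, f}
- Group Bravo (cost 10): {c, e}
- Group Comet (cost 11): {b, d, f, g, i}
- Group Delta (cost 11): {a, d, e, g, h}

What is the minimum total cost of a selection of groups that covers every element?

Bravo, Comet, Delta together cover every element (Bravo ∪ Comet ∪ Delta = {a, b, c, d, e, f, g, h, i}); total cost 10 + 11 + 11 = 32.
The greedy pick Atlas, Delta, Comet, Bravo costs 34; no covering selection beats 32.

32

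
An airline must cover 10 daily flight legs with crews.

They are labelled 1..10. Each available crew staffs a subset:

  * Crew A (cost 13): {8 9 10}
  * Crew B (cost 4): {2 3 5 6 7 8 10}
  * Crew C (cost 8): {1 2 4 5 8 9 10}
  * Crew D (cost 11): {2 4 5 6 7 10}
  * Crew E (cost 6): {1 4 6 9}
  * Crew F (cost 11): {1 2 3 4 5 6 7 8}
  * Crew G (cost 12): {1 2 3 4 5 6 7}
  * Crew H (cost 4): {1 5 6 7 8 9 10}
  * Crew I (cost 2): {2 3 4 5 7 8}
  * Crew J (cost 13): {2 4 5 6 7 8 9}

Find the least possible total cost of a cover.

H, I together cover every leg (H ∪ I = {1, 2, 3, 4, 5, 6, 7, 8, 9, 10}); total cost 4 + 2 = 6.
No covering selection has total cost below 6.

6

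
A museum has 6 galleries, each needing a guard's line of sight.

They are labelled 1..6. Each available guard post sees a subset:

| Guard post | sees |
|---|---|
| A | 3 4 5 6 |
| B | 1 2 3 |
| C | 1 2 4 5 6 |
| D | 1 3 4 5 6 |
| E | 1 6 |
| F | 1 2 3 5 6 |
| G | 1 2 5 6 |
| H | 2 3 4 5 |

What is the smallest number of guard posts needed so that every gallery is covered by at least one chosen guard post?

D and F together: D ∪ F = {1, 2, 3, 4, 5, 6} — every gallery is covered.
No single guard post has all 6 galleries (the largest, C, has 5), so 2 is optimal.

2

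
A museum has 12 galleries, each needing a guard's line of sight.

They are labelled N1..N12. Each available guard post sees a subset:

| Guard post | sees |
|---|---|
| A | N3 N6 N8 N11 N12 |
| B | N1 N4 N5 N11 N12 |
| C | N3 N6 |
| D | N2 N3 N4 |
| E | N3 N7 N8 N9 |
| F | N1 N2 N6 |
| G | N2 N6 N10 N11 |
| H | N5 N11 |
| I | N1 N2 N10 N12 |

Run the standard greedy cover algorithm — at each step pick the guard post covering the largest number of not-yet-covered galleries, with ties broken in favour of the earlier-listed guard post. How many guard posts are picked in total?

Greedy: pick A (covers 5 new) → pick B (covers 3 new) → pick E (covers 2 new) → pick G (covers 2 new). Total picks: 4.
(The true minimum cover uses only 3 guard posts, so greedy is not optimal here.)

4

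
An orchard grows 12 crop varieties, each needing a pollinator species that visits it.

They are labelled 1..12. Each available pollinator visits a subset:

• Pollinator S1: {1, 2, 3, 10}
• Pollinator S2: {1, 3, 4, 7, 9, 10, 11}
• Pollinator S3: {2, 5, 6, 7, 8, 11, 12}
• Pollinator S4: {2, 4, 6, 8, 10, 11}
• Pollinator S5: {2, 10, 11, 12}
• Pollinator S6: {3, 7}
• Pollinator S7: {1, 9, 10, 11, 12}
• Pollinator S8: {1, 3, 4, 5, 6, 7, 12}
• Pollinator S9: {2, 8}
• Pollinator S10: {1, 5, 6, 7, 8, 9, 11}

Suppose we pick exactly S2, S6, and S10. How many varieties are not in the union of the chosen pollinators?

Union of S2, S6, S10 = {1, 3, 4, 5, 6, 7, 8, 9, 10, 11}.
Not covered: 2, 12 — 2 varieties.

2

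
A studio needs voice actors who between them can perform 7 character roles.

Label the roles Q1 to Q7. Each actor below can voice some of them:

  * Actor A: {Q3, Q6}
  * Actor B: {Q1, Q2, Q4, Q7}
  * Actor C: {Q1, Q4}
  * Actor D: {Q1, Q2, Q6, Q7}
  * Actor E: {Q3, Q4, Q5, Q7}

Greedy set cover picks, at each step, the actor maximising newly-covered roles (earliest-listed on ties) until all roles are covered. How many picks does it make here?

Greedy: pick B (covers 4 new) → pick A (covers 2 new) → pick E (covers 1 new). Total picks: 3.
(The true minimum cover uses only 2 actors, so greedy is not optimal here.)

3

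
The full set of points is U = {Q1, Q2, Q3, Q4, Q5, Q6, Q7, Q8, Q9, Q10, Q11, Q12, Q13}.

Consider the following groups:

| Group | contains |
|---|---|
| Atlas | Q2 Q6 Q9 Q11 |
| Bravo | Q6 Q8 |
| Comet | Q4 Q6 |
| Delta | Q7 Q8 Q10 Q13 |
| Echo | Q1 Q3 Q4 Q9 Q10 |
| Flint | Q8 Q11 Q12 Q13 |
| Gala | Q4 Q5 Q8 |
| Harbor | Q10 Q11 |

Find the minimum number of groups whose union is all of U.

5

Atlas and Delta and Echo and Flint and Gala together: Atlas ∪ Delta ∪ Echo ∪ Flint ∪ Gala = {Q1, Q2, Q3, Q4, Q5, Q6, Q7, Q8, Q9, Q10, Q11, Q12, Q13} — every point is covered.
No 4 of the 8 groups cover everything (all 70 combinations miss at least one point), so 5 is optimal.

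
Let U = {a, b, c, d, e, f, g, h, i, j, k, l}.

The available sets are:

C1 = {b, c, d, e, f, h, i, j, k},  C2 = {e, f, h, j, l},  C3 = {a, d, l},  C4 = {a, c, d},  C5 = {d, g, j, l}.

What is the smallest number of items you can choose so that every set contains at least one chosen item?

2

T = {d, h} meets every set (each contains at least one member of T), and |T| = 2.
The sets C2, C4 are pairwise disjoint, so any hitting set needs a separate item for each — at least 2. Hence 2 is optimal.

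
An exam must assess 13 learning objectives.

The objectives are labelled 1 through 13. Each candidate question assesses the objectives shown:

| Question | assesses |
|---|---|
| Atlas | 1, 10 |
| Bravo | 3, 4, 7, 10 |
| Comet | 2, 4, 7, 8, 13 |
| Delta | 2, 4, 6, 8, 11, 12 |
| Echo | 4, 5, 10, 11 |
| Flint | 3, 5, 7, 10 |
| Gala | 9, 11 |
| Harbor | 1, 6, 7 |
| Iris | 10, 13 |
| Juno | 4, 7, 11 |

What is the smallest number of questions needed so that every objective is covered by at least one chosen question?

5

Take {Atlas, Comet, Delta, Flint, Gala}. Their union is {1, 2, 3, 4, 5, 6, 7, 8, 9, 10, 11, 12, 13}, which is all 13 objectives.
No 4 of the 10 questions cover everything (all 210 combinations miss at least one objective), so 5 is optimal.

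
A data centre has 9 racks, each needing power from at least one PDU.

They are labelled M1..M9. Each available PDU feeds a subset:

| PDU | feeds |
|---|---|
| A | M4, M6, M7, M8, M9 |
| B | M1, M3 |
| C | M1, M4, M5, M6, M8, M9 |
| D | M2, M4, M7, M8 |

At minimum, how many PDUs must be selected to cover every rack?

B and C and D together: B ∪ C ∪ D = {M1, M2, M3, M4, M5, M6, M7, M8, M9} — every rack is covered.
Only D contains M2, so D is forced; the remaining 5 racks need at least 2 more PDUs (each remaining PDU adds at most 4) — so at least 3 PDUs are needed, and 3 is optimal.

3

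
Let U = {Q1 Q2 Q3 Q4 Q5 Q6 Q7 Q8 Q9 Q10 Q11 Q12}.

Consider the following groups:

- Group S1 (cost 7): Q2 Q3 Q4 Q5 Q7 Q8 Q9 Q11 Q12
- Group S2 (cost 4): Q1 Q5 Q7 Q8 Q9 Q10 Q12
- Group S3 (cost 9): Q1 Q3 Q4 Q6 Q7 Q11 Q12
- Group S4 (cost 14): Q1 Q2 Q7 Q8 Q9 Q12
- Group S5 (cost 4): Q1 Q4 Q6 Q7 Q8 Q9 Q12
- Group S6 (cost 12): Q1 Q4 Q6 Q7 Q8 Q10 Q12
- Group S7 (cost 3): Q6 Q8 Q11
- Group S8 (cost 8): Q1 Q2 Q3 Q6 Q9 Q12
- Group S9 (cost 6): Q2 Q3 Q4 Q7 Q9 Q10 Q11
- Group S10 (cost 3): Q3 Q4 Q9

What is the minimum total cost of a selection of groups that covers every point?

13

S2, S7, S9 together cover every point (S2 ∪ S7 ∪ S9 = {Q1, Q2, Q3, Q4, Q5, Q6, Q7, Q8, Q9, Q10, Q11, Q12}); total cost 4 + 3 + 6 = 13.
The greedy pick S2, S7, S10, S9 costs 16; no covering selection beats 13.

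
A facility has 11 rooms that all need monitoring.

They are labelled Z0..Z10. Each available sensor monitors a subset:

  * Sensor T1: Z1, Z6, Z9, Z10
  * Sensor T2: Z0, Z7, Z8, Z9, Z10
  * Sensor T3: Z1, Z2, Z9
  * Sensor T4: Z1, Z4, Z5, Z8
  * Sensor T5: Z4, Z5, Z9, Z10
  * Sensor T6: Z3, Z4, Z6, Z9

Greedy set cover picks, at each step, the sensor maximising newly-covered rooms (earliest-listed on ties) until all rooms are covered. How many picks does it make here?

Greedy: pick T2 (covers 5 new) → pick T4 (covers 3 new) → pick T6 (covers 2 new) → pick T3 (covers 1 new). Total picks: 4.

4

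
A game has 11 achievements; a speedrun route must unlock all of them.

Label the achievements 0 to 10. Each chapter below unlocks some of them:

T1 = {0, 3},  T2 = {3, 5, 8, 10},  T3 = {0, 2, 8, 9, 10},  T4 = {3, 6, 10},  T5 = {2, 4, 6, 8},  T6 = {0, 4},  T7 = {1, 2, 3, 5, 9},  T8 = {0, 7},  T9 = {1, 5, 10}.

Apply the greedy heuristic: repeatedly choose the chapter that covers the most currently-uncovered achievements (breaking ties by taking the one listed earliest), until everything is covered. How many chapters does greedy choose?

4

Greedy: pick T3 (covers 5 new) → pick T7 (covers 3 new) → pick T5 (covers 2 new) → pick T8 (covers 1 new). Total picks: 4.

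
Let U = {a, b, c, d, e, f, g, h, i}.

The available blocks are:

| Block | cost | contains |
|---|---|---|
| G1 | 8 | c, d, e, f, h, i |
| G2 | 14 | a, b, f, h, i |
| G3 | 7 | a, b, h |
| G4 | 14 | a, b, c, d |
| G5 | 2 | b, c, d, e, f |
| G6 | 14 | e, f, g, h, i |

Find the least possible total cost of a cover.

G3, G5, G6 together cover every item (G3 ∪ G5 ∪ G6 = {a, b, c, d, e, f, g, h, i}); total cost 7 + 2 + 14 = 23.
No covering selection has total cost below 23.

23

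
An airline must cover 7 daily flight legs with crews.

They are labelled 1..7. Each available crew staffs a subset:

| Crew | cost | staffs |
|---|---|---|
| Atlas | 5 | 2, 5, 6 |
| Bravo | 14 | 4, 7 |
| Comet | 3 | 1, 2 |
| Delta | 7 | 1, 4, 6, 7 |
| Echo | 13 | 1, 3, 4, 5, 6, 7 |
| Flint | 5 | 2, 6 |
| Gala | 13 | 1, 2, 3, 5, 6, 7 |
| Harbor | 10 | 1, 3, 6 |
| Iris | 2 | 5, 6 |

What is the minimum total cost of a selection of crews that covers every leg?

Comet, Echo together cover every leg (Comet ∪ Echo = {1, 2, 3, 4, 5, 6, 7}); total cost 3 + 13 = 16.
The greedy pick Iris, Comet, Delta, Harbor costs 22; no covering selection beats 16.

16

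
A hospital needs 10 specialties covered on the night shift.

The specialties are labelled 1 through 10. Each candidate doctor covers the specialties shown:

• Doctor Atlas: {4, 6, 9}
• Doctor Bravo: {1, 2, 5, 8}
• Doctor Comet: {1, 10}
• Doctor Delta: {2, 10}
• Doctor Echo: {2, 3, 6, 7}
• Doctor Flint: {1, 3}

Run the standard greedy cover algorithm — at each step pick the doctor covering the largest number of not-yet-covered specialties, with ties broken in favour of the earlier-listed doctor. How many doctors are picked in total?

Greedy: pick Bravo (covers 4 new) → pick Atlas (covers 3 new) → pick Echo (covers 2 new) → pick Comet (covers 1 new). Total picks: 4.

4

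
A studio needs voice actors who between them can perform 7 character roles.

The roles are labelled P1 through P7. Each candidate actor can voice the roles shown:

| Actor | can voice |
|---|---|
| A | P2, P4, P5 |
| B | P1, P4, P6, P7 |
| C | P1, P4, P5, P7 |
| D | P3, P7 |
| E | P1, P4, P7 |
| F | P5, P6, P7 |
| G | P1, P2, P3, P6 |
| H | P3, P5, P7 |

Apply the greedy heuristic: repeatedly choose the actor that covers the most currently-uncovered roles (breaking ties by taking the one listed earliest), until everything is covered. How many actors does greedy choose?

Greedy: pick B (covers 4 new) → pick A (covers 2 new) → pick D (covers 1 new). Total picks: 3.
(The true minimum cover uses only 2 actors, so greedy is not optimal here.)

3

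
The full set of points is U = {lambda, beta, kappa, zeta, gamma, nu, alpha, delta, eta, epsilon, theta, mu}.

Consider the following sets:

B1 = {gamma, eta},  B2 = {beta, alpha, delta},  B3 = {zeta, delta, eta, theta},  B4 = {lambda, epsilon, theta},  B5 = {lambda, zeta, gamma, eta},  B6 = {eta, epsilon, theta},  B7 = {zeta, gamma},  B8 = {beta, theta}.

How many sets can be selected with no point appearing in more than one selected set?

3

B1, B2, B4 are pairwise disjoint (B1={gamma,eta}; B2={beta,alpha,delta}; B4={lambda,epsilon,theta}).
Every remaining set overlaps one of these, and no 4 of the listed sets are pairwise disjoint, so 3 is the maximum.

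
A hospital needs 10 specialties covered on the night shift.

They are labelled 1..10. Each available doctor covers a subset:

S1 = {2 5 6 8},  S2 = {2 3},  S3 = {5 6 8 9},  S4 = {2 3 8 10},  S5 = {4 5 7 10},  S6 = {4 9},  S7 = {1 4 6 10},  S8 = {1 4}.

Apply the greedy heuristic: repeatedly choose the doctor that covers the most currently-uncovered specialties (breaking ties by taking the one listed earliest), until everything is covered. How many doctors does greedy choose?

5

Greedy: pick S1 (covers 4 new) → pick S5 (covers 3 new) → pick S2 (covers 1 new) → pick S3 (covers 1 new) → pick S7 (covers 1 new). Total picks: 5.
(The true minimum cover uses only 4 doctors, so greedy is not optimal here.)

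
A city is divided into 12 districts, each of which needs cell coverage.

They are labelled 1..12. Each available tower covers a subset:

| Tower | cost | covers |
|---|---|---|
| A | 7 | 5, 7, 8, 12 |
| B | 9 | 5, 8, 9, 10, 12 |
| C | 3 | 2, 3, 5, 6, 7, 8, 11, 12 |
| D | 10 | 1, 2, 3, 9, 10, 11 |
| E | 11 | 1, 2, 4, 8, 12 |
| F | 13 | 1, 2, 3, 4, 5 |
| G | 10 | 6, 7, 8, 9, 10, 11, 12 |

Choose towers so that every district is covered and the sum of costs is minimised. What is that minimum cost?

B, C, E together cover every district (B ∪ C ∪ E = {1, 2, 3, 4, 5, 6, 7, 8, 9, 10, 11, 12}); total cost 9 + 3 + 11 = 23.
The greedy pick C, D, E costs 24; no covering selection beats 23.

23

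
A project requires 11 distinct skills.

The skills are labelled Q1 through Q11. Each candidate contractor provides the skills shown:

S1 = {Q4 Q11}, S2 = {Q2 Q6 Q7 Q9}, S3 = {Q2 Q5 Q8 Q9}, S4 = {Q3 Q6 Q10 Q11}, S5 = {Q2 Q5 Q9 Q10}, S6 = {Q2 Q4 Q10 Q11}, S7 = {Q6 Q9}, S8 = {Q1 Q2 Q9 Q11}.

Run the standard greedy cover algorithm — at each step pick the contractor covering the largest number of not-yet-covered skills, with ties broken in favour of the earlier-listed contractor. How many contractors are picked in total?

Greedy: pick S2 (covers 4 new) → pick S4 (covers 3 new) → pick S3 (covers 2 new) → pick S1 (covers 1 new) → pick S8 (covers 1 new). Total picks: 5.

5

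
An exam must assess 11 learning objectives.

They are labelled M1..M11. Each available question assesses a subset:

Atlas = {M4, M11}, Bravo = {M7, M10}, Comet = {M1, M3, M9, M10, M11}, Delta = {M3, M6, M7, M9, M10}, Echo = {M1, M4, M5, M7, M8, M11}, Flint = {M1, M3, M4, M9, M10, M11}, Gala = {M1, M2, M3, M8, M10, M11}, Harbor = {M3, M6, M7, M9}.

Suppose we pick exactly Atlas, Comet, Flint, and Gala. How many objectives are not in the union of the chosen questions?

3

Union of Atlas, Comet, Flint, Gala = {M1, M2, M3, M4, M8, M9, M10, M11}.
Not covered: M5, M6, M7 — 3 objectives.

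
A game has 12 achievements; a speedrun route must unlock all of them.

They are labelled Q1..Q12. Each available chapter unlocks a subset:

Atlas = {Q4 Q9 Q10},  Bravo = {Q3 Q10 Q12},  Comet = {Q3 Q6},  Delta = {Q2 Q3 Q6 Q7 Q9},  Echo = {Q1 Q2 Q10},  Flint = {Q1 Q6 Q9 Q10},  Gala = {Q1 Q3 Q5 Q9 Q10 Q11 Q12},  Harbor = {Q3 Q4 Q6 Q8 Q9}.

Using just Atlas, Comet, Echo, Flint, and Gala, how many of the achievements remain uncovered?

2

Union of Atlas, Comet, Echo, Flint, Gala = {Q1, Q2, Q3, Q4, Q5, Q6, Q9, Q10, Q11, Q12}.
Not covered: Q7, Q8 — 2 achievements.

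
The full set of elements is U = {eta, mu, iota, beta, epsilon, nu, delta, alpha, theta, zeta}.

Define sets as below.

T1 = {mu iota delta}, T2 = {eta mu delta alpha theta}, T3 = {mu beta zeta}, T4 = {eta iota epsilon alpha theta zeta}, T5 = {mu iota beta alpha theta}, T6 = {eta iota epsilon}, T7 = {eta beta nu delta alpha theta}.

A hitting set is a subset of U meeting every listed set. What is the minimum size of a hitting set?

2

H = {eta, mu} meets every set (each contains at least one member of H), and |H| = 2.
The sets T3, T6 are pairwise disjoint, so any hitting set needs a separate element for each — at least 2. Hence 2 is optimal.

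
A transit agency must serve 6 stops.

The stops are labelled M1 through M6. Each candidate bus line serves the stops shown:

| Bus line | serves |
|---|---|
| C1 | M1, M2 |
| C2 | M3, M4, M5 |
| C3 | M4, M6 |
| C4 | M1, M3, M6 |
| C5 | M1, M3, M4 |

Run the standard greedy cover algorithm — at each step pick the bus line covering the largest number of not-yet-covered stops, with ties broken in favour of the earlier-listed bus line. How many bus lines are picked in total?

3

Greedy: pick C2 (covers 3 new) → pick C1 (covers 2 new) → pick C3 (covers 1 new). Total picks: 3.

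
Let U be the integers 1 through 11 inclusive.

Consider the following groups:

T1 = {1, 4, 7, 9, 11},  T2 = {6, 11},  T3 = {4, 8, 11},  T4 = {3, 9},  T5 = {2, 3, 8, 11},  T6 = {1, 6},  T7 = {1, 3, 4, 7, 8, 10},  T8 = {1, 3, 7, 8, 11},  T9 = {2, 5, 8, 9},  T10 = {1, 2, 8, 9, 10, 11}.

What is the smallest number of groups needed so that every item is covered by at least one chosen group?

3

T2 and T7 and T9 together: T2 ∪ T7 ∪ T9 = {1, 2, 3, 4, 5, 6, 7, 8, 9, 10, 11} — every item is covered.
Only T9 contains 5, so T9 is forced; the remaining 7 items need at least 2 more groups (each remaining group adds at most 5) — so at least 3 groups are needed, and 3 is optimal.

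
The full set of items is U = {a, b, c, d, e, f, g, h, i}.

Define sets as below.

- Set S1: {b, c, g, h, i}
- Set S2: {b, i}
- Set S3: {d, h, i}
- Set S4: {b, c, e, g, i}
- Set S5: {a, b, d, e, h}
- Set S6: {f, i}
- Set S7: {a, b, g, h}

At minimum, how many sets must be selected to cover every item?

Take {S1, S5, S6}. Their union is {a, b, c, d, e, f, g, h, i}, which is all 9 items.
Only S6 contains f, so S6 is forced; the remaining 7 items need at least 2 more sets (each remaining set adds at most 5) — so at least 3 sets are needed, and 3 is optimal.

3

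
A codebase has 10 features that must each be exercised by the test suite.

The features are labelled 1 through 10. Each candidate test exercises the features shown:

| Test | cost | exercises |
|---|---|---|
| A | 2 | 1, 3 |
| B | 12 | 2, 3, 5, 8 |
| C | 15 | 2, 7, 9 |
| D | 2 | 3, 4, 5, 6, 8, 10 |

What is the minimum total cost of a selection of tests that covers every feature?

19

A, C, D together cover every feature (A ∪ C ∪ D = {1, 2, 3, 4, 5, 6, 7, 8, 9, 10}); total cost 2 + 15 + 2 = 19.
No covering selection has total cost below 19.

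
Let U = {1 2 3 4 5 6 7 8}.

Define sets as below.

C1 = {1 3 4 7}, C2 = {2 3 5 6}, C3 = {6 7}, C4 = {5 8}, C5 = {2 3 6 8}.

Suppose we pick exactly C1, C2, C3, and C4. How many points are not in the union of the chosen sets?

Union of C1, C2, C3, C4 = {1, 2, 3, 4, 5, 6, 7, 8} — that's every point, so 0 are uncovered.

0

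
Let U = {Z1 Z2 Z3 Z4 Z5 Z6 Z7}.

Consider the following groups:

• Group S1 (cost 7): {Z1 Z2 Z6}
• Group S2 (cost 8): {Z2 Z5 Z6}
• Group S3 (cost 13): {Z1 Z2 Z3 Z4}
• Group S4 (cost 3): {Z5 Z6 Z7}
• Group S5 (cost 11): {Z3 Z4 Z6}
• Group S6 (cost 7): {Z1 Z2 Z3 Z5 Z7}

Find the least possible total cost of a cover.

16

S3, S4 together cover every point (S3 ∪ S4 = {Z1, Z2, Z3, Z4, Z5, Z6, Z7}); total cost 13 + 3 = 16.
The greedy pick S4, S6, S5 costs 21; no covering selection beats 16.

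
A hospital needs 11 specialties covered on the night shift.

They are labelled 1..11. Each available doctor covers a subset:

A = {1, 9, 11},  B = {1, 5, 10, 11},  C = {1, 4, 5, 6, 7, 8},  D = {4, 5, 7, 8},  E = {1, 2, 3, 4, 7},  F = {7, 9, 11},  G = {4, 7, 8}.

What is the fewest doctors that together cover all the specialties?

Take {B, C, E, F}. Their union is {1, 2, 3, 4, 5, 6, 7, 8, 9, 10, 11}, which is all 11 specialties.
Only C contains 6, so C is forced; the remaining 5 specialties need at least 3 more doctors (each remaining doctor adds at most 2) — so at least 4 doctors are needed, and 4 is optimal.

4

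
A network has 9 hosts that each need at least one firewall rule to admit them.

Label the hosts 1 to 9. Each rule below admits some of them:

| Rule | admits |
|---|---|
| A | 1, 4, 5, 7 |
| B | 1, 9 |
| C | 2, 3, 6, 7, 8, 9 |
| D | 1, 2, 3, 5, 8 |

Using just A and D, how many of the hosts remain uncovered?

2

Union of A, D = {1, 2, 3, 4, 5, 7, 8}.
Not covered: 6, 9 — 2 hosts.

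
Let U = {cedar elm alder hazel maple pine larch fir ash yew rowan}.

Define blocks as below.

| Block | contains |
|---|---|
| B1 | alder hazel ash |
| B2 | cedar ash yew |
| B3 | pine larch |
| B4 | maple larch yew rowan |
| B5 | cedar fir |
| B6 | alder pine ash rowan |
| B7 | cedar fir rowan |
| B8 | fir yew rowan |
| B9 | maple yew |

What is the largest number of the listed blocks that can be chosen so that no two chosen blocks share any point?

4

B1, B3, B7, B9 are pairwise disjoint (B1={alder,hazel,ash}; B3={pine,larch}; B7={cedar,fir,rowan}; B9={maple,yew}).
Every remaining block overlaps one of these, and no 5 of the listed blocks are pairwise disjoint, so 4 is the maximum.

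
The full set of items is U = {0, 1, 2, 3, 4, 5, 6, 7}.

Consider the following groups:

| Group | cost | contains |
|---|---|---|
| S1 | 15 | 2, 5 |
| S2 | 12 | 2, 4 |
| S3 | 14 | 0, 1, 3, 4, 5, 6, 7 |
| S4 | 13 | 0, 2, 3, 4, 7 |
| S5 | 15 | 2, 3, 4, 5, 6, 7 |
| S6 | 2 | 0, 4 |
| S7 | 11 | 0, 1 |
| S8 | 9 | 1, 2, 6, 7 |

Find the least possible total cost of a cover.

23

S3, S8 together cover every item (S3 ∪ S8 = {0, 1, 2, 3, 4, 5, 6, 7}); total cost 14 + 9 = 23.
The greedy pick S6, S8, S3 costs 25; no covering selection beats 23.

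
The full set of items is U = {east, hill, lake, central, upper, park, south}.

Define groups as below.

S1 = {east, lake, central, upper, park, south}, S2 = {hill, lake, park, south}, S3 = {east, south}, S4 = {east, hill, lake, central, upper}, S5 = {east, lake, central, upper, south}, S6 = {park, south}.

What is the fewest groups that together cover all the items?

2

S1 and S2 together: S1 ∪ S2 = {east, hill, lake, central, upper, park, south} — every item is covered.
No single group has all 7 items (the largest, S1, has 6), so 2 is optimal.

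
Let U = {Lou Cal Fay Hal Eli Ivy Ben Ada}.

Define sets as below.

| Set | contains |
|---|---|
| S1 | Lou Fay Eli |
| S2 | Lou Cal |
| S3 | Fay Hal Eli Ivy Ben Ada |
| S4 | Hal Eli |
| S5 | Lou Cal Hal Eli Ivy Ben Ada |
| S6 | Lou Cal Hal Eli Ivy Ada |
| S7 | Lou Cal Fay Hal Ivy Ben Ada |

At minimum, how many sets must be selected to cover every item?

2

S3 and S5 cover everything between them: the union {Lou, Cal, Fay, Hal, Eli, Ivy, Ben, Ada} is all of U.
No single set has all 8 items (the largest, S5, has 7), so 2 is optimal.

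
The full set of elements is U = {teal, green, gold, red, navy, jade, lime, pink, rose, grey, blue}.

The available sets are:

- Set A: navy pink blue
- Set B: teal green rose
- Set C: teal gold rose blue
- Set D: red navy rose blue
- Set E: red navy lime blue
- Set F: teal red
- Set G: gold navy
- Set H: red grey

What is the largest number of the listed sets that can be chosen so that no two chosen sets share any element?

B, G, H are pairwise disjoint (B={teal,green,rose}; G={gold,navy}; H={red,grey}).
Every remaining set overlaps one of these, and no 4 of the listed sets are pairwise disjoint, so 3 is the maximum.

3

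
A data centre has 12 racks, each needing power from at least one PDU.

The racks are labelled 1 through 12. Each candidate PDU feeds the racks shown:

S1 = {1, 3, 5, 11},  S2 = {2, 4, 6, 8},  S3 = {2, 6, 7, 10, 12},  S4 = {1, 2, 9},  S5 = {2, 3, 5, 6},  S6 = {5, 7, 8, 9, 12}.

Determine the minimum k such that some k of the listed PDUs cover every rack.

Take {S1, S2, S3, S6}. Their union is {1, 2, 3, 4, 5, 6, 7, 8, 9, 10, 11, 12}, which is all 12 racks.
No 3 of the 6 PDUs cover everything (all 20 combinations miss at least one rack), so 4 is optimal.

4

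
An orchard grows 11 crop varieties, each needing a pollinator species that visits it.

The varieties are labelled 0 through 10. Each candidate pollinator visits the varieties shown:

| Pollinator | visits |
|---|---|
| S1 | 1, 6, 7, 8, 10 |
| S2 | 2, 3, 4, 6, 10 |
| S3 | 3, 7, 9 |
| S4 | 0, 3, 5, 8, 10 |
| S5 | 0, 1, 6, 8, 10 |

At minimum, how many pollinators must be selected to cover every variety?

Take {S2, S3, S4, S5}. Their union is {0, 1, 2, 3, 4, 5, 6, 7, 8, 9, 10}, which is all 11 varieties.
No 3 of the 5 pollinators cover everything (all 10 combinations miss at least one variety), so 4 is optimal.

4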